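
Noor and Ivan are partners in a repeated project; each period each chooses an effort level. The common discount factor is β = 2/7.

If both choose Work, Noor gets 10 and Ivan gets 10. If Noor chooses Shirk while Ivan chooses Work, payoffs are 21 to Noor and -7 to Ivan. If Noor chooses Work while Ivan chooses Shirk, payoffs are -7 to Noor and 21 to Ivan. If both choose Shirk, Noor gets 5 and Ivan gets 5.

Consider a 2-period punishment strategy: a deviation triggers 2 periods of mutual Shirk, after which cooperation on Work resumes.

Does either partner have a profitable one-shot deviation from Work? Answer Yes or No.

Yes

Comparing payoff streams over the 3 periods until play realigns: cooperate → 10(1+β+…+β^2); deviate → 21 + 5(β+…+β^2).
Cooperation is sustained iff (10−5)(β+…+β^2) ≥ 21−10.
β+…+β^2 = 2/7·(1−(2/7)^2)/(1−2/7) = 0.3673, and (21−10)/(10−5) = 2.2000.
0.3673 < 2.2000, so cooperation is not sustainable.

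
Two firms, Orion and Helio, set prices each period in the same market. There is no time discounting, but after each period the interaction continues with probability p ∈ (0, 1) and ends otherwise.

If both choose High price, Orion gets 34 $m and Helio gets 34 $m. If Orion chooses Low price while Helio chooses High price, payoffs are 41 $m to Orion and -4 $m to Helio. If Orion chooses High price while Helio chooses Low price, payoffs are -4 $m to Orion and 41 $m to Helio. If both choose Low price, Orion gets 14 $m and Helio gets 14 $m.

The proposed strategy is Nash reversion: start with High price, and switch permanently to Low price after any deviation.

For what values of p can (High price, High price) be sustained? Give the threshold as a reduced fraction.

7/27

Expected cooperation value is 34 + p·34 + p²·34 + … = 34/(1−p); deviation gives 41 + p·14/(1−p).
34 ≥ 41(1−p) + 14p ⇒ 27p ≥ 7 ⇒ p ≥ 7/27.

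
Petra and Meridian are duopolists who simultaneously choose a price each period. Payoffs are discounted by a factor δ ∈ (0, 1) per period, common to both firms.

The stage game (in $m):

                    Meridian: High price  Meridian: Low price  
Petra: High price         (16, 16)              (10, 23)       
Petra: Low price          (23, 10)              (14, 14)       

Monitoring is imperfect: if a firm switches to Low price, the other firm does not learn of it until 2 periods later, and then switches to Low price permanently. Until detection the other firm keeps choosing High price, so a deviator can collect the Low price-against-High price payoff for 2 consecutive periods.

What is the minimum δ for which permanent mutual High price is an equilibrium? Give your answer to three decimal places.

A deviator earns 23 for 2 periods, then 14 forever; cooperating earns 16 forever. Multiplying the IC by (1−δ):
16 ≥ 23(1−δ^2) + 14δ^2, so 9·δ^2 ≥ 7 and δ^2 ≥ 7/9.
δ ≥ (7/9)^(1/2) ≈ 0.882.

0.882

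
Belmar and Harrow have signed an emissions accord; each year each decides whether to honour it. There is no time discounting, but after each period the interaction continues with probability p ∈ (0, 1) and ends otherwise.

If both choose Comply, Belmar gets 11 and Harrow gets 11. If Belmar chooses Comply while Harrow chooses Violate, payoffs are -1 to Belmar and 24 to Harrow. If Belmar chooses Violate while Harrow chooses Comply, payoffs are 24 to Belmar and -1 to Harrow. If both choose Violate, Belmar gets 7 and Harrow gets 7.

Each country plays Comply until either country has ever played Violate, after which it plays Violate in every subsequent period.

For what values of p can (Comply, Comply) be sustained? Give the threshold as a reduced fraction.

With no time discounting, the continuation probability p plays the role of the discount factor.
Grim-trigger IC: 11/(1−p) ≥ 24 + 7p/(1−p) ⇒ p ≥ (24−11)/(24−7) = 13/17.

13/17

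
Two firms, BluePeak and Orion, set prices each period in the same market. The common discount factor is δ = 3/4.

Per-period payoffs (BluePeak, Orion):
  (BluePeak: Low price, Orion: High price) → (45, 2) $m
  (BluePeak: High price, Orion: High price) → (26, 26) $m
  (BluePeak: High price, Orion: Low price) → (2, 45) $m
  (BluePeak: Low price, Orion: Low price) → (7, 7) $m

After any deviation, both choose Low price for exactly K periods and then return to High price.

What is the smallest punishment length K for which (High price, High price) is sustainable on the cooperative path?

IC: δ(1−δ^K)/(1−δ) ≥ (45−26)/(26−7) = 1.
With δ = 3/4: need 1 − δ^K ≥ 1·(1−3/4)/(3/4), i.e. δ^K ≤ 0.6667.
Since (3/4)^1 = 0.7500 and (3/4)^2 = 0.5625, the smallest such K is 2.

2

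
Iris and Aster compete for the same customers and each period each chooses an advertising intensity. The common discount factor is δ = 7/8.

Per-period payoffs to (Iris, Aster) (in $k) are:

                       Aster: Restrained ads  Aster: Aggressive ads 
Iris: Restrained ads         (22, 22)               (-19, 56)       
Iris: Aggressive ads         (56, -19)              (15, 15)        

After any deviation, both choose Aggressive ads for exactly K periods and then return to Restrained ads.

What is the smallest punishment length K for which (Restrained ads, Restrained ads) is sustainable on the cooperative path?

IC: δ(1−δ^K)/(1−δ) ≥ (56−22)/(22−15) = 34/7.
With δ = 7/8: need 1 − δ^K ≥ 34/7·(1−7/8)/(7/8), i.e. δ^K ≤ 0.3061.
Since (7/8)^8 = 0.3436 and (7/8)^9 = 0.3007, the smallest such K is 9.

9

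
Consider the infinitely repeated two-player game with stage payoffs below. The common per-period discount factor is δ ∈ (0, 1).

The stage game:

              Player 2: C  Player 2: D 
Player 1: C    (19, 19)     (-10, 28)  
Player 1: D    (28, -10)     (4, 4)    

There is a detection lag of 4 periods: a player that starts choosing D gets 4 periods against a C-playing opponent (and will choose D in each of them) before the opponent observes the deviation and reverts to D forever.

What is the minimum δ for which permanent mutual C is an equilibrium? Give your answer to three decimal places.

0.783

A deviator earns 28 for 4 periods, then 4 forever; cooperating earns 19 forever. Multiplying the IC by (1−δ):
19 ≥ 28(1−δ^4) + 4δ^4, so 24·δ^4 ≥ 9 and δ^4 ≥ 3/8.
δ ≥ (3/8)^(1/4) ≈ 0.783.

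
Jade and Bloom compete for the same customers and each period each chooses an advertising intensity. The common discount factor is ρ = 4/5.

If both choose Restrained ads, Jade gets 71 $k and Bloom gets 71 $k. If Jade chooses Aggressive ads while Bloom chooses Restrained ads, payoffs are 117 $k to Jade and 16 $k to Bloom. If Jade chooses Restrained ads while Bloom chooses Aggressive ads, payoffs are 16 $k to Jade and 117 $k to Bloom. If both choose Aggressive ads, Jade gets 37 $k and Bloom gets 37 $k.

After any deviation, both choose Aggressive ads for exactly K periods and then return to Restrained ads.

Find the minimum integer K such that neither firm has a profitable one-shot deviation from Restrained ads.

Need Σ_{k=1}^{K} ρ^k ≥ (117−71)/(71−37) = 1.3529 at ρ = 4/5.
At K = 1 the sum is 0.8000 < 1.3529; at K = 2 it is 1.4400 ≥ 1.3529.
So the minimum punishment length is K = 2.

2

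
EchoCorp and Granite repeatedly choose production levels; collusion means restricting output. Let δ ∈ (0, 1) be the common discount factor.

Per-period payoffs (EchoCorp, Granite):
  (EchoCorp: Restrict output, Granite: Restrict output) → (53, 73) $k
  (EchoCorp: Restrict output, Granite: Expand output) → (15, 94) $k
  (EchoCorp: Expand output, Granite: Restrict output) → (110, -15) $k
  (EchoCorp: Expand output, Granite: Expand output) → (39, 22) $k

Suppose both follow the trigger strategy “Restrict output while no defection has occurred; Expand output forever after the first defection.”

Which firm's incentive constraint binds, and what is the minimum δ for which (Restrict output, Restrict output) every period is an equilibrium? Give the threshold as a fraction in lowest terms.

EchoCorp; δ ≥ 57/71

EchoCorp's threshold: (110−53)/(110−39) = 57/71.
Granite's threshold: (94−73)/(94−22) = 7/24.
57/71 > 7/24, so EchoCorp binds and δ* = 57/71.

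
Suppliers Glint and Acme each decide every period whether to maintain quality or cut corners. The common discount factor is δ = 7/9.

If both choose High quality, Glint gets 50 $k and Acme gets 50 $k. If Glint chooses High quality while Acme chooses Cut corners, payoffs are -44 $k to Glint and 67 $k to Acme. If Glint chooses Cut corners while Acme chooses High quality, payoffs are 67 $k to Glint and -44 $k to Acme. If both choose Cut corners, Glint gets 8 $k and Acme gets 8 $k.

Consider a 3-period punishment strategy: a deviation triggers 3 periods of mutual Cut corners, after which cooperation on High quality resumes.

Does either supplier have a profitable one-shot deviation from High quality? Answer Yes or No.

IC: δ+…+δ^3 ≥ (67−50)/(50−8) = 17/42.
At δ = 7/9: partial sum = 1.8532 ≥ 0.4048. Cooperation sustainable.

No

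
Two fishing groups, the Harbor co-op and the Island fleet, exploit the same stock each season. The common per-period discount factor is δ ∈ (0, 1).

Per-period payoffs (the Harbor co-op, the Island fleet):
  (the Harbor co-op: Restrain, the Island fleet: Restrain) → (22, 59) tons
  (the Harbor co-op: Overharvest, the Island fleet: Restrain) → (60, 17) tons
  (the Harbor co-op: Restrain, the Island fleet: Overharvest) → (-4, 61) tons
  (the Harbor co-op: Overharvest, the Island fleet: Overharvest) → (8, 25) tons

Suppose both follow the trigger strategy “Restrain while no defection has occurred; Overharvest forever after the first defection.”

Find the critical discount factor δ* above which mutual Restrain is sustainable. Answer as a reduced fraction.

the Harbor co-op's threshold: (60−22)/(60−8) = 19/26.
the Island fleet's threshold: (61−59)/(61−25) = 1/18.
19/26 > 1/18, so the Harbor co-op binds and δ* = 19/26.

19/26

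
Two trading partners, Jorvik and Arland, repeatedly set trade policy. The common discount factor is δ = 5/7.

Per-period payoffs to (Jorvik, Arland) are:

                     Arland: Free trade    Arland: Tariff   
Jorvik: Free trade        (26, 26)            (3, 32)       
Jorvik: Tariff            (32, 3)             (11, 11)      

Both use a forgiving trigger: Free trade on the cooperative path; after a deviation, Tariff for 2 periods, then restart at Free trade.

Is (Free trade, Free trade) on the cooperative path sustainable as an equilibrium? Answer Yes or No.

IC: δ+…+δ^2 ≥ (32−26)/(26−11) = 2/5.
At δ = 5/7: partial sum = 1.2245 ≥ 0.4000. Cooperation sustainable.

Yes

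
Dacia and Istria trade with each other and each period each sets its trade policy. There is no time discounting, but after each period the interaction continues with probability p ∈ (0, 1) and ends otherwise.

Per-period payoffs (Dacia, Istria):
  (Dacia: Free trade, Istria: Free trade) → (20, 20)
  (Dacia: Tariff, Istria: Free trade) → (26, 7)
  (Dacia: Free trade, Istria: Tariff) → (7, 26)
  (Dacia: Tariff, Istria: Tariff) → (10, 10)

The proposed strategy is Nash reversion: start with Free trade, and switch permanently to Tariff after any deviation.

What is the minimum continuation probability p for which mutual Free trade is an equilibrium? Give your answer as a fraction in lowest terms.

3/8

With no time discounting, the continuation probability p plays the role of the discount factor.
Grim-trigger IC: 20/(1−p) ≥ 26 + 10p/(1−p) ⇒ p ≥ (26−20)/(26−10) = 3/8.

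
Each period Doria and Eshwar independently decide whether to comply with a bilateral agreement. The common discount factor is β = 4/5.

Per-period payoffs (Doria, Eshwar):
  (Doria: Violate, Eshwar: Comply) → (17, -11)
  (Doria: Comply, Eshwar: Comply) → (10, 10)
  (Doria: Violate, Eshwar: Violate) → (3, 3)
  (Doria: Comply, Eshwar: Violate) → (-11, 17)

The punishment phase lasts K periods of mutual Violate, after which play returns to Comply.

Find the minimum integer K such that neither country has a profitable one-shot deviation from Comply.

2

IC: β(1−β^K)/(1−β) ≥ (17−10)/(10−3) = 1.
With β = 4/5: need 1 − β^K ≥ 1·(1−4/5)/(4/5), i.e. β^K ≤ 0.7500.
Since (4/5)^1 = 0.8000 and (4/5)^2 = 0.6400, the smallest such K is 2.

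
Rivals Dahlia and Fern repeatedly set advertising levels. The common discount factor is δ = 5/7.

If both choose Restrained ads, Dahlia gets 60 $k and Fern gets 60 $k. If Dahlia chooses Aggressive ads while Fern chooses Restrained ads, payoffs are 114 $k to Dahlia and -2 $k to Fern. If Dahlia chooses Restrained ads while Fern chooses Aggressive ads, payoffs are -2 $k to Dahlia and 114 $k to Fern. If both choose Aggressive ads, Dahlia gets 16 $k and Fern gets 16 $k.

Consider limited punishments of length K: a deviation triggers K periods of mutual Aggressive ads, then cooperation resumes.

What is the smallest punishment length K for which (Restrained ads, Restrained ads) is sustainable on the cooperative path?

IC: δ(1−δ^K)/(1−δ) ≥ (114−60)/(60−16) = 27/22.
With δ = 5/7: need 1 − δ^K ≥ 27/22·(1−5/7)/(5/7), i.e. δ^K ≤ 0.5091.
Since (5/7)^2 = 0.5102 and (5/7)^3 = 0.3644, the smallest such K is 3.

3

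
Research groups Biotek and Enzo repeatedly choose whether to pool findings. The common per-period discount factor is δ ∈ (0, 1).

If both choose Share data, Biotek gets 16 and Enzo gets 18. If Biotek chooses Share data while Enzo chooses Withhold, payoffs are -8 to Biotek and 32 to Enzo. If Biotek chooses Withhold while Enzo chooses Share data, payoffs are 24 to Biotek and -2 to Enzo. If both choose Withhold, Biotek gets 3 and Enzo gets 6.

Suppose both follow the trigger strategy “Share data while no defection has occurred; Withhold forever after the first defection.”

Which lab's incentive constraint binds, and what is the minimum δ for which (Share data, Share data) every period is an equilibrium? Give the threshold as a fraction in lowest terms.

Biotek's threshold: (24−16)/(24−3) = 8/21.
Enzo's threshold: (32−18)/(32−6) = 7/13.
8/21 < 7/13, so Enzo binds and δ* = 7/13.

Enzo; δ ≥ 7/13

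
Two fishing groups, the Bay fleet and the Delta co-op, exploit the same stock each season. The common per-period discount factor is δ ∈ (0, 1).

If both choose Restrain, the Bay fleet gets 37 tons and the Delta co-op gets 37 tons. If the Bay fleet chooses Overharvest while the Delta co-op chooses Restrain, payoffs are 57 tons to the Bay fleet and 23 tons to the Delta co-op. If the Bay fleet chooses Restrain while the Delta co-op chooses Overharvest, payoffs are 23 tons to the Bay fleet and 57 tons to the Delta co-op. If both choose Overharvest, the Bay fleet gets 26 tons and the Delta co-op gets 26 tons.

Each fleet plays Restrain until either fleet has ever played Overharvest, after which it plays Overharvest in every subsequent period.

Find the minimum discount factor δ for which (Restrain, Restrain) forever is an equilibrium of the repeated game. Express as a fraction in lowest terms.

Under grim trigger the critical discount factor is (T−C)/(T−P) with T = 57, C = 37, P = 26.
δ* = (57−37)/(57−26) = 20/31.

20/31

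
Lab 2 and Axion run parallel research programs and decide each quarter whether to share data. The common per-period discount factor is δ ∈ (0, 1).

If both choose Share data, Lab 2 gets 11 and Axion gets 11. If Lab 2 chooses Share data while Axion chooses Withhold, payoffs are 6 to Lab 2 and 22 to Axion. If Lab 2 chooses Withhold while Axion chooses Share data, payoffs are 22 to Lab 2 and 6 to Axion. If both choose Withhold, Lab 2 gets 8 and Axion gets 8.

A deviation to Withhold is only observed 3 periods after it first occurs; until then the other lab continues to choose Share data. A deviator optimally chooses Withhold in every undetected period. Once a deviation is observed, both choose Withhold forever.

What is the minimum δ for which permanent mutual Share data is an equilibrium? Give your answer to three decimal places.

A deviator earns 22 for 3 periods, then 8 forever; cooperating earns 11 forever. Multiplying the IC by (1−δ):
11 ≥ 22(1−δ^3) + 8δ^3, so 14·δ^3 ≥ 11 and δ^3 ≥ 11/14.
δ ≥ (11/14)^(1/3) ≈ 0.923.

0.923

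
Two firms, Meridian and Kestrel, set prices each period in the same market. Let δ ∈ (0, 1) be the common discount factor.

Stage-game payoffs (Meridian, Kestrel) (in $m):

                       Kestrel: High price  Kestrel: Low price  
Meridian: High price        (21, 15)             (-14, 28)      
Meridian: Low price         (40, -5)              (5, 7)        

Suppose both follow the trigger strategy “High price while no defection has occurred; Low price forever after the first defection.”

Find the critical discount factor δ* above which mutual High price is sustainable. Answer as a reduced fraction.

13/21

For Meridian: deviation gain 40−21 = 19, per-period punishment loss 21−5 = 16. IC gives δ ≥ 19/35.
For Kestrel: gain 13, loss 8 per period, so δ ≥ 13/21.
The tighter constraint is Kestrel's, so cooperation needs δ ≥ 13/21.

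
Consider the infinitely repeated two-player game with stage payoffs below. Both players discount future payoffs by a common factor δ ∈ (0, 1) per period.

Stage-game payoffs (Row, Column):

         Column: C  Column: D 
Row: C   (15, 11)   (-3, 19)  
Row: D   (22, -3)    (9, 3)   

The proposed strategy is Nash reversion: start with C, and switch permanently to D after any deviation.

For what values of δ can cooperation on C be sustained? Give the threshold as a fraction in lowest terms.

Row's threshold: (22−15)/(22−9) = 7/13.
Column's threshold: (19−11)/(19−3) = 1/2.
7/13 > 1/2, so Row binds and δ* = 7/13.

7/13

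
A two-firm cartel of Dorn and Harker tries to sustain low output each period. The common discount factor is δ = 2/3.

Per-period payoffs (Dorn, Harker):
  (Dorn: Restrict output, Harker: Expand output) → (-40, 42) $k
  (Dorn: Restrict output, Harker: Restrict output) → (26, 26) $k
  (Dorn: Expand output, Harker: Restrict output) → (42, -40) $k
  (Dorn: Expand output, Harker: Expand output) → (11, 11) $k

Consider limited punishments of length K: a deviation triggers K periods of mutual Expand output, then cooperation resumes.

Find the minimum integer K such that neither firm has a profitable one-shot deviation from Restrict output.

2

IC: δ(1−δ^K)/(1−δ) ≥ (42−26)/(26−11) = 16/15.
With δ = 2/3: need 1 − δ^K ≥ 16/15·(1−2/3)/(2/3), i.e. δ^K ≤ 0.4667.
Since (2/3)^1 = 0.6667 and (2/3)^2 = 0.4444, the smallest such K is 2.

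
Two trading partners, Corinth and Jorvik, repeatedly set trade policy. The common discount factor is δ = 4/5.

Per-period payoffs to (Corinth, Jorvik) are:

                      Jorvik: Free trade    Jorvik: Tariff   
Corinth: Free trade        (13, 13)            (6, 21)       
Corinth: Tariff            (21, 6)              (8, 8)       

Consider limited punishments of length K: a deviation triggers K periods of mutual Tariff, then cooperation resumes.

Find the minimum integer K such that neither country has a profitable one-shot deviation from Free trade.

IC: δ(1−δ^K)/(1−δ) ≥ (21−13)/(13−8) = 8/5.
With δ = 4/5: need 1 − δ^K ≥ 8/5·(1−4/5)/(4/5), i.e. δ^K ≤ 0.6000.
Since (4/5)^2 = 0.6400 and (4/5)^3 = 0.5120, the smallest such K is 3.

3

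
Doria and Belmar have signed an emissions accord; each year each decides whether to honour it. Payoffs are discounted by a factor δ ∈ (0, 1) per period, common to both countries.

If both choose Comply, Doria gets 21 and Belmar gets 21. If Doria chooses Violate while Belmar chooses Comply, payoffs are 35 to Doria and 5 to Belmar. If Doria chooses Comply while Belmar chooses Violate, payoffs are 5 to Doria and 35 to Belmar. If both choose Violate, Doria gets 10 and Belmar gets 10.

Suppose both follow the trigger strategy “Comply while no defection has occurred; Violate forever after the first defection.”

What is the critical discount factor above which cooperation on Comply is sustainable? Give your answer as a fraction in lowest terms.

14/25

Under grim trigger the critical discount factor is (T−C)/(T−P) with T = 35, C = 21, P = 10.
δ* = (35−21)/(35−10) = 14/25.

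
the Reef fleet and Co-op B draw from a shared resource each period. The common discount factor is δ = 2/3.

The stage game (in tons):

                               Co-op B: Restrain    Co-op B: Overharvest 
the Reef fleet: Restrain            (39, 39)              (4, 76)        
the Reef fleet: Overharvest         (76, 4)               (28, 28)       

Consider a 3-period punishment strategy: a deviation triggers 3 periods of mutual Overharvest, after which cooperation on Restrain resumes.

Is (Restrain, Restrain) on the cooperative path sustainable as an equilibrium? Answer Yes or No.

No

Comparing payoff streams over the 4 periods until play realigns: cooperate → 39(1+δ+…+δ^3); deviate → 76 + 28(δ+…+δ^3).
Cooperation is sustained iff (39−28)(δ+…+δ^3) ≥ 76−39.
δ+…+δ^3 = 2/3·(1−(2/3)^3)/(1−2/3) = 1.4074, and (76−39)/(39−28) = 3.3636.
1.4074 < 3.3636, so cooperation is not sustainable.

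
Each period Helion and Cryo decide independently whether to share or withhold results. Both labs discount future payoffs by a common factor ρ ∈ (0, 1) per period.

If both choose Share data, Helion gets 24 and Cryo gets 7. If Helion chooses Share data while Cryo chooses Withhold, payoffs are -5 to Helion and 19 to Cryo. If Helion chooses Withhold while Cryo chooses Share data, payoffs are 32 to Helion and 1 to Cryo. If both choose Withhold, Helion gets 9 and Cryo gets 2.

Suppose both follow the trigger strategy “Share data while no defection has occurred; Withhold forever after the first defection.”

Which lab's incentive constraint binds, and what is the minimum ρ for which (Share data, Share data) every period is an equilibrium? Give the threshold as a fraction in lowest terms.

Cryo; ρ ≥ 12/17

Helion's threshold: (32−24)/(32−9) = 8/23.
Cryo's threshold: (19−7)/(19−2) = 12/17.
8/23 < 12/17, so Cryo binds and ρ* = 12/17.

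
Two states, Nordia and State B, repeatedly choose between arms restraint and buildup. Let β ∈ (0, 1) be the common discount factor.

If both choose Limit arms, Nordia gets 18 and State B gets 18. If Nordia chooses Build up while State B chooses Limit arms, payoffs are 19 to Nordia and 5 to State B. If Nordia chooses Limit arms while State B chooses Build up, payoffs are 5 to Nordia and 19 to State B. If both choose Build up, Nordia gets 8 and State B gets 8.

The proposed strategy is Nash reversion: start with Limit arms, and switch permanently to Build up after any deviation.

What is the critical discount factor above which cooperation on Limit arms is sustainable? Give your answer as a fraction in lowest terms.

1/11

Under grim trigger the critical discount factor is (T−C)/(T−P) with T = 19, C = 18, P = 8.
β* = (19−18)/(19−8) = 1/11.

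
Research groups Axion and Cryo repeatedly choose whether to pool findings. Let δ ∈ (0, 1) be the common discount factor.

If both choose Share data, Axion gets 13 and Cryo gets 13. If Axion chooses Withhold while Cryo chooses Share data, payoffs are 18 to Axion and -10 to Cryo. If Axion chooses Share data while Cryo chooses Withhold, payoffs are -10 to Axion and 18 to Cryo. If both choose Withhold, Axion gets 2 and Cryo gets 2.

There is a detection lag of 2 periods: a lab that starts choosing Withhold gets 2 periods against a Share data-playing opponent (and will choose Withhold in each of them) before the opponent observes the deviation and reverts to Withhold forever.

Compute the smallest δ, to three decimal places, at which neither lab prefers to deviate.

A deviator earns 18 for 2 periods, then 2 forever; cooperating earns 13 forever. Multiplying the IC by (1−δ):
13 ≥ 18(1−δ^2) + 2δ^2, so 16·δ^2 ≥ 5 and δ^2 ≥ 5/16.
δ ≥ (5/16)^(1/2) ≈ 0.559.

0.559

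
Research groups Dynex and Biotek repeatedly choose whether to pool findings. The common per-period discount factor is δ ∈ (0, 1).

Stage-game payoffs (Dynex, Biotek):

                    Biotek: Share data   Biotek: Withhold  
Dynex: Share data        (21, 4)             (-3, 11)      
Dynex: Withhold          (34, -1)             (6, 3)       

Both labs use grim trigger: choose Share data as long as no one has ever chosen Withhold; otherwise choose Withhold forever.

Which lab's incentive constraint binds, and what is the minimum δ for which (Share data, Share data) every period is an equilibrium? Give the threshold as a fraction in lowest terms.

Dynex: cooperation gives 21 each period; deviation gives 34 once then 6 forever.
  21/(1−δ) ≥ 34 + 6δ/(1−δ) ⇒ δ ≥ 13/28.
Biotek: cooperation gives 4 each period; deviation gives 11 once then 3 forever.
  δ ≥ 7/8.
Both must hold, so the binding constraint is Biotek's: δ ≥ 7/8.

Biotek; δ ≥ 7/8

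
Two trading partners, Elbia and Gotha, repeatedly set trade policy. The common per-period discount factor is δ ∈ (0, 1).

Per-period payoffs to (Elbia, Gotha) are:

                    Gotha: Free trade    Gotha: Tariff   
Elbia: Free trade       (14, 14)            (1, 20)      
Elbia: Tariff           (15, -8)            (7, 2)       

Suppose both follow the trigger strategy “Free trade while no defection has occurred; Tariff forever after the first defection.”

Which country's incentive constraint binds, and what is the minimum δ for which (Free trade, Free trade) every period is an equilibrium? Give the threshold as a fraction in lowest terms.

Elbia's threshold: (15−14)/(15−7) = 1/8.
Gotha's threshold: (20−14)/(20−2) = 1/3.
1/8 < 1/3, so Gotha binds and δ* = 1/3.

Gotha; δ ≥ 1/3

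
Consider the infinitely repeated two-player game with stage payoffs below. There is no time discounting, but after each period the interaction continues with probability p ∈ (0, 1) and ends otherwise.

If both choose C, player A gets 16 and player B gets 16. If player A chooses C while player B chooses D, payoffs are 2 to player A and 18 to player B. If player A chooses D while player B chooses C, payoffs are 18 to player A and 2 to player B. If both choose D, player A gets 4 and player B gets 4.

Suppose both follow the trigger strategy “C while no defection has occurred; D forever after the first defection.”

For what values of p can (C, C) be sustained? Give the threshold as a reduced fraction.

With no time discounting, the continuation probability p plays the role of the discount factor.
Grim-trigger IC: 16/(1−p) ≥ 18 + 4p/(1−p) ⇒ p ≥ (18−16)/(18−4) = 1/7.

1/7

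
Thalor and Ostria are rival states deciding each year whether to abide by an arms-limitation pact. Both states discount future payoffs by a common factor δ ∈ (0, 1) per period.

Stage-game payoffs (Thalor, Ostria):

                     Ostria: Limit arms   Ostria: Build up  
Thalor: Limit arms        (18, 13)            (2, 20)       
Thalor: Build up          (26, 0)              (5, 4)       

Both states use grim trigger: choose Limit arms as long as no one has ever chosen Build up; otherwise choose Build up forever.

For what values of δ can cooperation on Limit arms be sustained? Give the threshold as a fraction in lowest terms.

For Thalor: deviation gain 26−18 = 8, per-period punishment loss 18−5 = 13. IC gives δ ≥ 8/21.
For Ostria: gain 7, loss 9 per period, so δ ≥ 7/16.
The tighter constraint is Ostria's, so cooperation needs δ ≥ 7/16.

7/16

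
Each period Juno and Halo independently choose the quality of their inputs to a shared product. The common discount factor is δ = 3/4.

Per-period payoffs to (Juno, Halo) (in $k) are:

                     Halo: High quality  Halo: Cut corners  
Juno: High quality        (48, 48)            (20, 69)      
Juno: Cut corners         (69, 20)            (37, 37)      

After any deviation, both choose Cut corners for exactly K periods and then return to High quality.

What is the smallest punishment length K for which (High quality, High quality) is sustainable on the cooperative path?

4

Need Σ_{k=1}^{K} δ^k ≥ (69−48)/(48−37) = 1.9091 at δ = 3/4.
At K = 3 the sum is 1.7344 < 1.9091; at K = 4 it is 2.0508 ≥ 1.9091.
So the minimum punishment length is K = 4.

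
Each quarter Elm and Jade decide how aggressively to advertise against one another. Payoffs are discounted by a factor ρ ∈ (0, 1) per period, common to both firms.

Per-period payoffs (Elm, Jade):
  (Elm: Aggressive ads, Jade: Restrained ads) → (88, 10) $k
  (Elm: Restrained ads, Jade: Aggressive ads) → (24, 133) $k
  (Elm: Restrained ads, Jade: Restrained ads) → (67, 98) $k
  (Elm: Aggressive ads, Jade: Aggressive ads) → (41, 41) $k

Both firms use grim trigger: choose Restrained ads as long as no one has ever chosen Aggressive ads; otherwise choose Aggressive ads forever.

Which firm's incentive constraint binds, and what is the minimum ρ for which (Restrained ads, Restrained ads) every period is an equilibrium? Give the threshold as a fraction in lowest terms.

Elm; ρ ≥ 21/47

Elm's threshold: (88−67)/(88−41) = 21/47.
Jade's threshold: (133−98)/(133−41) = 35/92.
21/47 > 35/92, so Elm binds and ρ* = 21/47.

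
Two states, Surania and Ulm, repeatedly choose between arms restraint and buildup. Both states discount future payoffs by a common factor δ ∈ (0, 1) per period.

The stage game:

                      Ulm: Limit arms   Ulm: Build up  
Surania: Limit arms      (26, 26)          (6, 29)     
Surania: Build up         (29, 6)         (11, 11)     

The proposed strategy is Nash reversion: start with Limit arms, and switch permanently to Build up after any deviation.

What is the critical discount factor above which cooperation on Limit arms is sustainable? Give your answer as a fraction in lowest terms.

Under grim trigger the critical discount factor is (T−C)/(T−P) with T = 29, C = 26, P = 11.
δ* = (29−26)/(29−11) = 3/18 = 1/6.

1/6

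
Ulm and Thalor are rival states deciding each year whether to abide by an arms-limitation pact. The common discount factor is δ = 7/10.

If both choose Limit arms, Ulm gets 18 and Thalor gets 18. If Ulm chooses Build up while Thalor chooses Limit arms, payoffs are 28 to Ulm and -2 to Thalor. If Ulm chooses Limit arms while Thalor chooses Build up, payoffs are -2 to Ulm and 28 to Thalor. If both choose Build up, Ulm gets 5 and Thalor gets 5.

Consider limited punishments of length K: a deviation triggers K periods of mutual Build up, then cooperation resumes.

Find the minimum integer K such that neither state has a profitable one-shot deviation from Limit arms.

Need Σ_{k=1}^{K} δ^k ≥ (28−18)/(18−5) = 0.7692 at δ = 7/10.
At K = 1 the sum is 0.7000 < 0.7692; at K = 2 it is 1.1900 ≥ 0.7692.
So the minimum punishment length is K = 2.

2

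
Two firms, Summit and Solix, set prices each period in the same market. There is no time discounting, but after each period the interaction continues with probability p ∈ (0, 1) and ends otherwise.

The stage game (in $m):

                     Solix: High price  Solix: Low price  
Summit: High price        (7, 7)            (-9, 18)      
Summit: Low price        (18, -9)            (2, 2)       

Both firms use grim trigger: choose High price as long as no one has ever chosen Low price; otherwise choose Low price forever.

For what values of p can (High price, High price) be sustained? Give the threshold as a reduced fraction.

11/16

With no time discounting, the continuation probability p plays the role of the discount factor.
Grim-trigger IC: 7/(1−p) ≥ 18 + 2p/(1−p) ⇒ p ≥ (18−7)/(18−2) = 11/16.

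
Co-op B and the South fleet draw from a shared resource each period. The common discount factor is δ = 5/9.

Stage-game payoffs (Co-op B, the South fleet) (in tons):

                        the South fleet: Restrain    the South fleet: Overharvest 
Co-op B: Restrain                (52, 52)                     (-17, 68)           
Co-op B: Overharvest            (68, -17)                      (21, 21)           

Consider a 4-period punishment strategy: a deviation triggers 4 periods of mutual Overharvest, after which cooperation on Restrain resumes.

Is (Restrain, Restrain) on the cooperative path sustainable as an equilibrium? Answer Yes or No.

A one-shot deviation gives 68 now, then 21 for 4 periods, then back to 52.
Gain from deviating: (68−52) today; loss: (52−21) in each of the next 4 periods.
No-deviation condition: (52−21)(δ+…+δ^4) ≥ 68−52, i.e. δ+…+δ^4 ≥ 16/31.
At δ = 5/9: δ+…+δ^4 = 1.1309 ≥ 0.5161.
So cooperation is sustainable.

Yes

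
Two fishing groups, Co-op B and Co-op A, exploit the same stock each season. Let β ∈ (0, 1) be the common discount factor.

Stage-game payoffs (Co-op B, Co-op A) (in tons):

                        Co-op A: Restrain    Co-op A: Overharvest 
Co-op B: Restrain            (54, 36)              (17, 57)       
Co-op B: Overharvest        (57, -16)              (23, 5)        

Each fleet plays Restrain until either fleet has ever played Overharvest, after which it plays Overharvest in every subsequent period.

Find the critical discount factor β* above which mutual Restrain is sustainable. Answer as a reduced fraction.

Co-op B's threshold: (57−54)/(57−23) = 3/34.
Co-op A's threshold: (57−36)/(57−5) = 21/52.
3/34 < 21/52, so Co-op A binds and β* = 21/52.

21/52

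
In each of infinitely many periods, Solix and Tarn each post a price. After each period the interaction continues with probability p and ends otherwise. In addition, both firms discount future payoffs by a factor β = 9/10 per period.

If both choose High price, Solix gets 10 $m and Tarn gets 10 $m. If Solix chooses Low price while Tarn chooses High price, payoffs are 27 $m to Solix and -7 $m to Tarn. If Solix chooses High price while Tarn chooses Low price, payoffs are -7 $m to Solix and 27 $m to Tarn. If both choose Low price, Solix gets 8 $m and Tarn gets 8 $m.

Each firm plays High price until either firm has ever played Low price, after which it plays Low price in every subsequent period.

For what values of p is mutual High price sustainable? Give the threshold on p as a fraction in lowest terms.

170/171

With continuation probability p and discount β, the effective per-period discount factor is βp.
Grim-trigger IC: βp ≥ (27−10)/(27−8) = 17/19.
So p ≥ (17/19)/(9/10) = 170/171.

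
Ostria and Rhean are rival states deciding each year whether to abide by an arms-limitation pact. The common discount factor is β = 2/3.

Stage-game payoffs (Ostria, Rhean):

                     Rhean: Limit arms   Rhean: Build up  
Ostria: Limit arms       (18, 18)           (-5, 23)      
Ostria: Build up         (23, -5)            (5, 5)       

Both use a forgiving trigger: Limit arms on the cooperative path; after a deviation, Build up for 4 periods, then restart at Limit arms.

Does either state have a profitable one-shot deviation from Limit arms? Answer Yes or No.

No

A one-shot deviation gives 23 now, then 5 for 4 periods, then back to 18.
Gain from deviating: (23−18) today; loss: (18−5) in each of the next 4 periods.
No-deviation condition: (18−5)(β+…+β^4) ≥ 23−18, i.e. β+…+β^4 ≥ 5/13.
At β = 2/3: β+…+β^4 = 1.6049 ≥ 0.3846.
So cooperation is sustainable.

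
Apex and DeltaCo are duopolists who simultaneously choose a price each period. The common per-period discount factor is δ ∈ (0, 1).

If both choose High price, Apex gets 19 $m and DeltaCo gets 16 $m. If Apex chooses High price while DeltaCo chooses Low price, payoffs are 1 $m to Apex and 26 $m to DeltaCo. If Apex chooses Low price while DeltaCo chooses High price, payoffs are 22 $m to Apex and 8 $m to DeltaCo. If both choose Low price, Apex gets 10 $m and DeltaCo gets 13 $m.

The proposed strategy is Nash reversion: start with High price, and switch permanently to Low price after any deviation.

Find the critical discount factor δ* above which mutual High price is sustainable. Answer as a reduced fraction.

10/13

Apex's threshold: (22−19)/(22−10) = 1/4.
DeltaCo's threshold: (26−16)/(26−13) = 10/13.
1/4 < 10/13, so DeltaCo binds and δ* = 10/13.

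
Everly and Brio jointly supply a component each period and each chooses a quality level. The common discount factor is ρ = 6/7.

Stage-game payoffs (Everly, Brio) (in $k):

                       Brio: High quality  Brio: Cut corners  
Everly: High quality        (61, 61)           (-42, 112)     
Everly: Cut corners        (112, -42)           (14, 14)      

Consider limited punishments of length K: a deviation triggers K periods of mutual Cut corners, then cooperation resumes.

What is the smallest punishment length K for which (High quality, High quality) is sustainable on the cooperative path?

Need Σ_{k=1}^{K} ρ^k ≥ (112−61)/(61−14) = 1.0851 at ρ = 6/7.
At K = 1 the sum is 0.8571 < 1.0851; at K = 2 it is 1.5918 ≥ 1.0851.
So the minimum punishment length is K = 2.

2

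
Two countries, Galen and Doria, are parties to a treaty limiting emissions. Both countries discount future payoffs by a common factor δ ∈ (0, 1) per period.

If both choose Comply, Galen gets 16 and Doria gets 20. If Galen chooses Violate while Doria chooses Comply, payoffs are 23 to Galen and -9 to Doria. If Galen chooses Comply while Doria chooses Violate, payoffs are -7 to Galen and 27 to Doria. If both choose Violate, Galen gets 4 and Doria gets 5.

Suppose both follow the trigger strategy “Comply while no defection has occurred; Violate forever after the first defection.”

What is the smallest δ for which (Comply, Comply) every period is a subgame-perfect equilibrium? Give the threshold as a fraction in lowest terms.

7/19

For Galen: deviation gain 23−16 = 7, per-period punishment loss 16−4 = 12. IC gives δ ≥ 7/19.
For Doria: gain 7, loss 15 per period, so δ ≥ 7/22.
The tighter constraint is Galen's, so cooperation needs δ ≥ 7/19.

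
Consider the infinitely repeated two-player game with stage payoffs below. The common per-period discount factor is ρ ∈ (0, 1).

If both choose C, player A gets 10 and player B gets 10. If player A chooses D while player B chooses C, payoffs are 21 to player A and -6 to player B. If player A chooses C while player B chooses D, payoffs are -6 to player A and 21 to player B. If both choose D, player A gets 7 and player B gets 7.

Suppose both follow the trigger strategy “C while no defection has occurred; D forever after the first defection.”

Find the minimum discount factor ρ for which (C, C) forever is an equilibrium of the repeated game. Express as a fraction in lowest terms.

11/14

Cooperation forever yields 10 each period: 10/(1−ρ).
Deviating yields 21 once, then 7 forever: 21 + 7ρ/(1−ρ).
No profitable deviation requires 10/(1−ρ) ≥ 21 + 7ρ/(1−ρ).
Multiplying by (1−ρ): 10 ≥ 21(1−ρ) + 7ρ = 21 − 14ρ.
So 14ρ ≥ 11, i.e. ρ ≥ 11/14.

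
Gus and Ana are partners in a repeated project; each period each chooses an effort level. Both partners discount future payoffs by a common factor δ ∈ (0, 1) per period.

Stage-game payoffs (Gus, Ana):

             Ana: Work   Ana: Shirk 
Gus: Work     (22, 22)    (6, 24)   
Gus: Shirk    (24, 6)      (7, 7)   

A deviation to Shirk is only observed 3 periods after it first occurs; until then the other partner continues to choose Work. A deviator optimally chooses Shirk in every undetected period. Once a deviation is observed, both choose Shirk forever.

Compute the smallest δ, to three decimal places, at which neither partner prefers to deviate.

A deviator earns 24 for 3 periods, then 7 forever; cooperating earns 22 forever. Multiplying the IC by (1−δ):
22 ≥ 24(1−δ^3) + 7δ^3, so 17·δ^3 ≥ 2 and δ^3 ≥ 2/17.
δ ≥ (2/17)^(1/3) ≈ 0.490.

0.490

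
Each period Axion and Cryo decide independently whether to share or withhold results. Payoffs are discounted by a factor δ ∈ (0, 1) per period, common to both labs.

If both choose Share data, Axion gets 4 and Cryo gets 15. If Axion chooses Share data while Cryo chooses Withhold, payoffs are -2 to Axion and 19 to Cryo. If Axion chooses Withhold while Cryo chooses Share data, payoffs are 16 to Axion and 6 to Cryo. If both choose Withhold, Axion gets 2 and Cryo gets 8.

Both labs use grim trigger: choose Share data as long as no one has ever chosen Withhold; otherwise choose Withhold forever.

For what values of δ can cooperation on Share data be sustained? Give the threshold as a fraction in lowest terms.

6/7

Axion: cooperation gives 4 each period; deviation gives 16 once then 2 forever.
  4/(1−δ) ≥ 16 + 2δ/(1−δ) ⇒ δ ≥ 12/14 = 6/7.
Cryo: cooperation gives 15 each period; deviation gives 19 once then 8 forever.
  δ ≥ 4/11.
Both must hold, so the binding constraint is Axion's: δ ≥ 6/7.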